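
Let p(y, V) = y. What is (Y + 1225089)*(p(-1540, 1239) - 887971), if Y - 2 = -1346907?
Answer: 108356671976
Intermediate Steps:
Y = -1346905 (Y = 2 - 1346907 = -1346905)
(Y + 1225089)*(p(-1540, 1239) - 887971) = (-1346905 + 1225089)*(-1540 - 887971) = -121816*(-889511) = 108356671976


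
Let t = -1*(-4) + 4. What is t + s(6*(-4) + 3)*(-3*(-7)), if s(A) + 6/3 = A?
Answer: -475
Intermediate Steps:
s(A) = -2 + A
t = 8 (t = 4 + 4 = 8)
t + s(6*(-4) + 3)*(-3*(-7)) = 8 + (-2 + (6*(-4) + 3))*(-3*(-7)) = 8 + (-2 + (-24 + 3))*21 = 8 + (-2 - 21)*21 = 8 - 23*21 = 8 - 483 = -475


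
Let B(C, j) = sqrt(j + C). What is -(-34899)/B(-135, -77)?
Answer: -34899*I*sqrt(53)/106 ≈ -2396.9*I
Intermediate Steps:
B(C, j) = sqrt(C + j)
-(-34899)/B(-135, -77) = -(-34899)/(sqrt(-135 - 77)) = -(-34899)/(sqrt(-212)) = -(-34899)/(2*I*sqrt(53)) = -(-34899)*(-I*sqrt(53)/106) = -34899*I*sqrt(53)/106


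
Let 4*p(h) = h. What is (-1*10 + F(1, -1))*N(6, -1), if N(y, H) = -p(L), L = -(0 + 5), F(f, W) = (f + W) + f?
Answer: -45/4 ≈ -11.250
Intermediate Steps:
F(f, W) = W + 2*f (F(f, W) = (W + f) + f = W + 2*f)
L = -5 (L = -1*5 = -5)
p(h) = h/4
N(y, H) = 5/4 (N(y, H) = -(-5)/4 = -1*(-5/4) = 5/4)
(-1*10 + F(1, -1))*N(6, -1) = (-1*10 + (-1 + 2*1))*(5/4) = (-10 + (-1 + 2))*(5/4) = (-10 + 1)*(5/4) = -9*5/4 = -45/4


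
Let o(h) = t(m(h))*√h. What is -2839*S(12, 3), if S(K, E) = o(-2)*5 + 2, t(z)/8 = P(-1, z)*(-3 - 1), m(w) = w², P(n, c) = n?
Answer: -5678 - 454240*I*√2 ≈ -5678.0 - 6.4239e+5*I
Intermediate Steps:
t(z) = 32 (t(z) = 8*(-(-3 - 1)) = 8*(-1*(-4)) = 8*4 = 32)
o(h) = 32*√h
S(K, E) = 2 + 160*I*√2 (S(K, E) = (32*√(-2))*5 + 2 = (32*(I*√2))*5 + 2 = (32*I*√2)*5 + 2 = 160*I*√2 + 2 = 2 + 160*I*√2)
-2839*S(12, 3) = -2839*(2 + 160*I*√2) = -5678 - 454240*I*√2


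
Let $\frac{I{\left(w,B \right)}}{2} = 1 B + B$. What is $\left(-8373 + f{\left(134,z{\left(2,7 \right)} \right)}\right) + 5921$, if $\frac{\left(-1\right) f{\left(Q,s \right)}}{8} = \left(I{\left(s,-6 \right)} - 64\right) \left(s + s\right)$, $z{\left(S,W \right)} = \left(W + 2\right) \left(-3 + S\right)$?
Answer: $-15124$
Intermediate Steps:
$I{\left(w,B \right)} = 4 B$ ($I{\left(w,B \right)} = 2 \left(1 B + B\right) = 2 \left(B + B\right) = 2 \cdot 2 B = 4 B$)
$z{\left(S,W \right)} = \left(-3 + S\right) \left(2 + W\right)$ ($z{\left(S,W \right)} = \left(2 + W\right) \left(-3 + S\right) = \left(-3 + S\right) \left(2 + W\right)$)
$f{\left(Q,s \right)} = 1408 s$ ($f{\left(Q,s \right)} = - 8 \left(4 \left(-6\right) - 64\right) \left(s + s\right) = - 8 \left(-24 - 64\right) 2 s = - 8 \left(- 88 \cdot 2 s\right) = - 8 \left(- 176 s\right) = 1408 s$)
$\left(-8373 + f{\left(134,z{\left(2,7 \right)} \right)}\right) + 5921 = \left(-8373 + 1408 \left(-6 - 21 + 2 \cdot 2 + 2 \cdot 7\right)\right) + 5921 = \left(-8373 + 1408 \left(-6 - 21 + 4 + 14\right)\right) + 5921 = \left(-8373 + 1408 \left(-9\right)\right) + 5921 = \left(-8373 - 12672\right) + 5921 = -21045 + 5921 = -15124$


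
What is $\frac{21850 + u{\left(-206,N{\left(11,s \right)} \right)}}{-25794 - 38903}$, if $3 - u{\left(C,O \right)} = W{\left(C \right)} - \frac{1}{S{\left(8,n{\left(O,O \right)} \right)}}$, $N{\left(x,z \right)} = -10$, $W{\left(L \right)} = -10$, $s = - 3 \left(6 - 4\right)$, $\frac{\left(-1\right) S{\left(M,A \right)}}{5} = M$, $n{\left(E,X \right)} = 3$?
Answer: $- \frac{874519}{2587880} \approx -0.33793$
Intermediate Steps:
$S{\left(M,A \right)} = - 5 M$
$s = -6$ ($s = \left(-3\right) 2 = -6$)
$u{\left(C,O \right)} = \frac{519}{40}$ ($u{\left(C,O \right)} = 3 - \left(-10 - \frac{1}{\left(-5\right) 8}\right) = 3 - \left(-10 - \frac{1}{-40}\right) = 3 - \left(-10 - - \frac{1}{40}\right) = 3 - \left(-10 + \frac{1}{40}\right) = 3 - - \frac{399}{40} = 3 + \frac{399}{40} = \frac{519}{40}$)
$\frac{21850 + u{\left(-206,N{\left(11,s \right)} \right)}}{-25794 - 38903} = \frac{21850 + \frac{519}{40}}{-25794 - 38903} = \frac{874519}{40 \left(-64697\right)} = \frac{874519}{40} \left(- \frac{1}{64697}\right) = - \frac{874519}{2587880}$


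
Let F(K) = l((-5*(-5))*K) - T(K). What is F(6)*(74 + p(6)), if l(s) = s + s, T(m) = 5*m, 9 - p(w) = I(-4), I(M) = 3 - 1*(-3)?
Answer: 20790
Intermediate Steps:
I(M) = 6 (I(M) = 3 + 3 = 6)
p(w) = 3 (p(w) = 9 - 1*6 = 9 - 6 = 3)
l(s) = 2*s
F(K) = 45*K (F(K) = 2*((-5*(-5))*K) - 5*K = 2*(25*K) - 5*K = 50*K - 5*K = 45*K)
F(6)*(74 + p(6)) = (45*6)*(74 + 3) = 270*77 = 20790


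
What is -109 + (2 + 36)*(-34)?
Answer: -1401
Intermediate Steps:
-109 + (2 + 36)*(-34) = -109 + 38*(-34) = -109 - 1292 = -1401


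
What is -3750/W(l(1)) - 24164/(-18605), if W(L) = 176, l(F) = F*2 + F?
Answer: -32757943/1637240 ≈ -20.008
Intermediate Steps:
l(F) = 3*F (l(F) = 2*F + F = 3*F)
-3750/W(l(1)) - 24164/(-18605) = -3750/176 - 24164/(-18605) = -3750*1/176 - 24164*(-1/18605) = -1875/88 + 24164/18605 = -32757943/1637240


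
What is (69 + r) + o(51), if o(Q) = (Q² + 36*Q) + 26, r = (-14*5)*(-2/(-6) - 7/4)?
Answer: 27787/6 ≈ 4631.2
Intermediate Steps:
r = 595/6 (r = -70*(-2*(-⅙) - 7*¼) = -70*(⅓ - 7/4) = -70*(-17/12) = 595/6 ≈ 99.167)
o(Q) = 26 + Q² + 36*Q
(69 + r) + o(51) = (69 + 595/6) + (26 + 51² + 36*51) = 1009/6 + (26 + 2601 + 1836) = 1009/6 + 4463 = 27787/6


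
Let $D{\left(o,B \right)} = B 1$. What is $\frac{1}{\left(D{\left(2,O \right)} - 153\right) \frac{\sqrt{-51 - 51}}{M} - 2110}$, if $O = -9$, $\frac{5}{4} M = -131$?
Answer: $- \frac{14483884}{30562668295} - \frac{10611 i \sqrt{102}}{30562668295} \approx -0.00047391 - 3.5064 \cdot 10^{-6} i$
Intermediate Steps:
$M = - \frac{524}{5}$ ($M = \frac{4}{5} \left(-131\right) = - \frac{524}{5} \approx -104.8$)
$D{\left(o,B \right)} = B$
$\frac{1}{\left(D{\left(2,O \right)} - 153\right) \frac{\sqrt{-51 - 51}}{M} - 2110} = \frac{1}{\left(-9 - 153\right) \frac{\sqrt{-51 - 51}}{- \frac{524}{5}} - 2110} = \frac{1}{- 162 \sqrt{-102} \left(- \frac{5}{524}\right) - 2110} = \frac{1}{- 162 i \sqrt{102} \left(- \frac{5}{524}\right) - 2110} = \frac{1}{- 162 \left(- \frac{5 i \sqrt{102}}{524}\right) - 2110} = \frac{1}{\frac{405 i \sqrt{102}}{262} - 2110} = \frac{1}{-2110 + \frac{405 i \sqrt{102}}{262}}$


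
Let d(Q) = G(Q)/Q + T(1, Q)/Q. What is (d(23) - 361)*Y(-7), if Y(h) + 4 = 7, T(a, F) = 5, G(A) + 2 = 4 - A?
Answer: -24957/23 ≈ -1085.1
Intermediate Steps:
G(A) = 2 - A (G(A) = -2 + (4 - A) = 2 - A)
d(Q) = 5/Q + (2 - Q)/Q (d(Q) = (2 - Q)/Q + 5/Q = 5/Q + (2 - Q)/Q)
Y(h) = 3 (Y(h) = -4 + 7 = 3)
(d(23) - 361)*Y(-7) = ((7 - 1*23)/23 - 361)*3 = ((7 - 23)/23 - 361)*3 = ((1/23)*(-16) - 361)*3 = (-16/23 - 361)*3 = -8319/23*3 = -24957/23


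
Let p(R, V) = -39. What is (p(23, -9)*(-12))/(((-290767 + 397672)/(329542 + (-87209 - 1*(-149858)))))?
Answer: 61181796/35635 ≈ 1716.9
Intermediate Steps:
(p(23, -9)*(-12))/(((-290767 + 397672)/(329542 + (-87209 - 1*(-149858))))) = (-39*(-12))/(((-290767 + 397672)/(329542 + (-87209 - 1*(-149858))))) = 468/((106905/(329542 + (-87209 + 149858)))) = 468/((106905/(329542 + 62649))) = 468/((106905/392191)) = 468/((106905*(1/392191))) = 468/(106905/392191) = 468*(392191/106905) = 61181796/35635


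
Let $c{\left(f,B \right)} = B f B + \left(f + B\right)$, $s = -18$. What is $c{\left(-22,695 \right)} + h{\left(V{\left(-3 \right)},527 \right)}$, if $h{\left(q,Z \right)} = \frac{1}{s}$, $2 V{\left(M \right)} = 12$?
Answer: $- \frac{191265787}{18} \approx -1.0626 \cdot 10^{7}$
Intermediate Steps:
$V{\left(M \right)} = 6$ ($V{\left(M \right)} = \frac{1}{2} \cdot 12 = 6$)
$h{\left(q,Z \right)} = - \frac{1}{18}$ ($h{\left(q,Z \right)} = \frac{1}{-18} = - \frac{1}{18}$)
$c{\left(f,B \right)} = B + f + f B^{2}$ ($c{\left(f,B \right)} = f B^{2} + \left(B + f\right) = B + f + f B^{2}$)
$c{\left(-22,695 \right)} + h{\left(V{\left(-3 \right)},527 \right)} = \left(695 - 22 - 22 \cdot 695^{2}\right) - \frac{1}{18} = \left(695 - 22 - 10626550\right) - \frac{1}{18} = -10625877 - \frac{1}{18} = - \frac{191265787}{18}$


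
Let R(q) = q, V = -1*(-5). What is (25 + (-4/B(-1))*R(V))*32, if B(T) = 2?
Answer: 480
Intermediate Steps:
V = 5
(25 + (-4/B(-1))*R(V))*32 = (25 - 4/2*5)*32 = (25 - 4*½*5)*32 = (25 - 2*5)*32 = (25 - 10)*32 = 15*32 = 480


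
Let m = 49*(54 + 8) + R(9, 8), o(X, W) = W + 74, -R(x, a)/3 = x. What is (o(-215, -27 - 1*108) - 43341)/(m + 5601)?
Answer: -21701/4306 ≈ -5.0397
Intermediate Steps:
R(x, a) = -3*x
o(X, W) = 74 + W
m = 3011 (m = 49*(54 + 8) - 3*9 = 49*62 - 27 = 3038 - 27 = 3011)
(o(-215, -27 - 1*108) - 43341)/(m + 5601) = ((74 + (-27 - 1*108)) - 43341)/(3011 + 5601) = ((74 + (-27 - 108)) - 43341)/8612 = ((74 - 135) - 43341)*(1/8612) = (-61 - 43341)*(1/8612) = -43402*1/8612 = -21701/4306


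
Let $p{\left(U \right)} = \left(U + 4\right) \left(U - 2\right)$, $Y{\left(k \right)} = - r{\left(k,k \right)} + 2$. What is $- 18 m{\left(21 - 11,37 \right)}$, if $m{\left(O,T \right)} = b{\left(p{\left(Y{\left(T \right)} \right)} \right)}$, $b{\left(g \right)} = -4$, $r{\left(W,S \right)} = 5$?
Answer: $72$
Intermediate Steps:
$Y{\left(k \right)} = -3$ ($Y{\left(k \right)} = \left(-1\right) 5 + 2 = -5 + 2 = -3$)
$p{\left(U \right)} = \left(-2 + U\right) \left(4 + U\right)$ ($p{\left(U \right)} = \left(4 + U\right) \left(-2 + U\right) = \left(-2 + U\right) \left(4 + U\right)$)
$m{\left(O,T \right)} = -4$
$- 18 m{\left(21 - 11,37 \right)} = \left(-18\right) \left(-4\right) = 72$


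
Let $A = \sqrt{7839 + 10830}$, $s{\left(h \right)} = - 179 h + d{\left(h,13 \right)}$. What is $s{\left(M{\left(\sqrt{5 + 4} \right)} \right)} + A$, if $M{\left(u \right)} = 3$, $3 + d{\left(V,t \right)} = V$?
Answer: $-537 + 7 \sqrt{381} \approx -400.37$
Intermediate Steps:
$d{\left(V,t \right)} = -3 + V$
$s{\left(h \right)} = -3 - 178 h$ ($s{\left(h \right)} = - 179 h + \left(-3 + h\right) = -3 - 178 h$)
$A = 7 \sqrt{381}$ ($A = \sqrt{18669} = 7 \sqrt{381} \approx 136.63$)
$s{\left(M{\left(\sqrt{5 + 4} \right)} \right)} + A = \left(-3 - 534\right) + 7 \sqrt{381} = -537 + 7 \sqrt{381}$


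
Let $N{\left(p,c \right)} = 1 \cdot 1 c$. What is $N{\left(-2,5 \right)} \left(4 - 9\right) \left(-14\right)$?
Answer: $350$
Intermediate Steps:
$N{\left(p,c \right)} = c$ ($N{\left(p,c \right)} = 1 c = c$)
$N{\left(-2,5 \right)} \left(4 - 9\right) \left(-14\right) = 5 \left(4 - 9\right) \left(-14\right) = 5 \left(-5\right) \left(-14\right) = \left(-25\right) \left(-14\right) = 350$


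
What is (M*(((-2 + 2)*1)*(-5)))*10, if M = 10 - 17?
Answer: 0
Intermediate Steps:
M = -7
(M*(((-2 + 2)*1)*(-5)))*10 = -7*(-2 + 2)*1*(-5)*10 = -7*0*1*(-5)*10 = -0*(-5)*10 = -7*0*10 = 0*10 = 0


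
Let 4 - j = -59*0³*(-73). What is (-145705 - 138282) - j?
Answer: -283991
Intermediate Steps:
j = 4 (j = 4 - (-59*0³)*(-73) = 4 - (-59*0)*(-73) = 4 - 0*(-73) = 4 - 1*0 = 4 + 0 = 4)
(-145705 - 138282) - j = (-145705 - 138282) - 1*4 = -283987 - 4 = -283991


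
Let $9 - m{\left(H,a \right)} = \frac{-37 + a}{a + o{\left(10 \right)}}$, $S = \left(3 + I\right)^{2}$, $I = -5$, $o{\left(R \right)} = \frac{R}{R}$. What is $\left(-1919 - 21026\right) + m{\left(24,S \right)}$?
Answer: $- \frac{114647}{5} \approx -22929.0$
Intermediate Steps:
$o{\left(R \right)} = 1$
$S = 4$ ($S = \left(3 - 5\right)^{2} = \left(-2\right)^{2} = 4$)
$m{\left(H,a \right)} = 9 - \frac{-37 + a}{1 + a}$ ($m{\left(H,a \right)} = 9 - \frac{-37 + a}{a + 1} = 9 - \frac{-37 + a}{1 + a}$)
$\left(-1919 - 21026\right) + m{\left(24,S \right)} = \left(-1919 - 21026\right) + \frac{2 \left(23 + 4 \cdot 4\right)}{1 + 4} = -22945 + \frac{2 \left(23 + 16\right)}{5} = -22945 + 2 \cdot \frac{1}{5} \cdot 39 = -22945 + \frac{78}{5} = - \frac{114647}{5}$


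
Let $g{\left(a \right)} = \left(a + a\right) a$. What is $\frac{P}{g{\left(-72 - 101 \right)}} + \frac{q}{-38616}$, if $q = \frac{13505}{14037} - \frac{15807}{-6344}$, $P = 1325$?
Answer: $\frac{2268988758785909}{102919333786656192} \approx 0.022046$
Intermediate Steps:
$q = \frac{307558579}{89050728}$ ($q = 13505 \cdot \frac{1}{14037} - - \frac{15807}{6344} = \frac{13505}{14037} + \frac{15807}{6344} = \frac{307558579}{89050728} \approx 3.4537$)
$g{\left(a \right)} = 2 a^{2}$ ($g{\left(a \right)} = 2 a a = 2 a^{2}$)
$\frac{P}{g{\left(-72 - 101 \right)}} + \frac{q}{-38616} = \frac{1325}{2 \left(-72 - 101\right)^{2}} + \frac{307558579}{89050728 \left(-38616\right)} = \frac{1325}{2 \left(-72 - 101\right)^{2}} + \frac{307558579}{89050728} \left(- \frac{1}{38616}\right) = \frac{1325}{2 \left(-173\right)^{2}} - \frac{307558579}{3438782912448} = \frac{1325}{2 \cdot 29929} - \frac{307558579}{3438782912448} = \frac{1325}{59858} - \frac{307558579}{3438782912448} = \frac{2268988758785909}{102919333786656192}$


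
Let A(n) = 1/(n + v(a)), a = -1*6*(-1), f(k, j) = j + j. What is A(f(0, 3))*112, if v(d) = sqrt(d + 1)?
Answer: 672/29 - 112*sqrt(7)/29 ≈ 12.954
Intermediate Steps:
f(k, j) = 2*j
a = 6 (a = -6*(-1) = 6)
v(d) = sqrt(1 + d)
A(n) = 1/(n + sqrt(7)) (A(n) = 1/(n + sqrt(1 + 6)) = 1/(n + sqrt(7)))
A(f(0, 3))*112 = 112/(2*3 + sqrt(7)) = 112/(6 + sqrt(7))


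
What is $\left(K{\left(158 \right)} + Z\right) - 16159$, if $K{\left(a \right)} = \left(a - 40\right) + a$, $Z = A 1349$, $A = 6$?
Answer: $-7789$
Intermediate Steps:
$Z = 8094$ ($Z = 6 \cdot 1349 = 8094$)
$K{\left(a \right)} = -40 + 2 a$ ($K{\left(a \right)} = \left(-40 + a\right) + a = -40 + 2 a$)
$\left(K{\left(158 \right)} + Z\right) - 16159 = \left(\left(-40 + 2 \cdot 158\right) + 8094\right) - 16159 = \left(\left(-40 + 316\right) + 8094\right) - 16159 = \left(276 + 8094\right) - 16159 = 8370 - 16159 = -7789$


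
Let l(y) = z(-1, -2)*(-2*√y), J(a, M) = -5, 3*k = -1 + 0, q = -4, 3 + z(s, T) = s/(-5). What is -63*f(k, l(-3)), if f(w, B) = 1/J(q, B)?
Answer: 63/5 ≈ 12.600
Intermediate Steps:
z(s, T) = -3 - s/5 (z(s, T) = -3 + s/(-5) = -3 + s*(-⅕) = -3 - s/5)
k = -⅓ (k = (-1 + 0)/3 = (⅓)*(-1) = -⅓ ≈ -0.33333)
l(y) = 28*√y/5 (l(y) = (-3 - ⅕*(-1))*(-2*√y) = (-3 + ⅕)*(-2*√y) = -(-28)*√y/5 = 28*√y/5)
f(w, B) = -⅕ (f(w, B) = 1/(-5) = -⅕)
-63*f(k, l(-3)) = -63*(-⅕) = 63/5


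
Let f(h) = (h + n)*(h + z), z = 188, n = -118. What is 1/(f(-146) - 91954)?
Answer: -1/103042 ≈ -9.7048e-6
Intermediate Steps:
f(h) = (-118 + h)*(188 + h) (f(h) = (h - 118)*(h + 188) = (-118 + h)*(188 + h))
1/(f(-146) - 91954) = 1/((-22184 + (-146)**2 + 70*(-146)) - 91954) = 1/((-22184 + 21316 - 10220) - 91954) = 1/(-11088 - 91954) = 1/(-103042) = -1/103042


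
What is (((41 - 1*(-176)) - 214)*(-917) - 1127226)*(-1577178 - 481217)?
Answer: 2325939006915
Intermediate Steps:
(((41 - 1*(-176)) - 214)*(-917) - 1127226)*(-1577178 - 481217) = (((41 + 176) - 214)*(-917) - 1127226)*(-2058395) = ((217 - 214)*(-917) - 1127226)*(-2058395) = (3*(-917) - 1127226)*(-2058395) = (-2751 - 1127226)*(-2058395) = -1129977*(-2058395) = 2325939006915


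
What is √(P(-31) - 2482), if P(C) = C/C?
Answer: I*√2481 ≈ 49.81*I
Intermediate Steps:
P(C) = 1
√(P(-31) - 2482) = √(1 - 2482) = √(-2481) = I*√2481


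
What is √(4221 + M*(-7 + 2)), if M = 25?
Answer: 64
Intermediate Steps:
√(4221 + M*(-7 + 2)) = √(4221 + 25*(-7 + 2)) = √(4221 + 25*(-5)) = √(4221 - 125) = √4096 = 64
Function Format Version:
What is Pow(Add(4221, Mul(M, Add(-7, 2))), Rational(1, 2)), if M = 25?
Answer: 64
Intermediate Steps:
Pow(Add(4221, Mul(M, Add(-7, 2))), Rational(1, 2)) = Pow(Add(4221, Mul(25, Add(-7, 2))), Rational(1, 2)) = Pow(Add(4221, Mul(25, -5)), Rational(1, 2)) = Pow(Add(4221, -125), Rational(1, 2)) = Pow(4096, Rational(1, 2)) = 64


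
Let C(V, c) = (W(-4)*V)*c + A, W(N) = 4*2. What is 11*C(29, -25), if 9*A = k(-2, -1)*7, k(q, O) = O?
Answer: -574277/9 ≈ -63809.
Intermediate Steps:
W(N) = 8
A = -7/9 (A = (-1*7)/9 = (1/9)*(-7) = -7/9 ≈ -0.77778)
C(V, c) = -7/9 + 8*V*c (C(V, c) = (8*V)*c - 7/9 = 8*V*c - 7/9 = -7/9 + 8*V*c)
11*C(29, -25) = 11*(-7/9 + 8*29*(-25)) = 11*(-7/9 - 5800) = 11*(-52207/9) = -574277/9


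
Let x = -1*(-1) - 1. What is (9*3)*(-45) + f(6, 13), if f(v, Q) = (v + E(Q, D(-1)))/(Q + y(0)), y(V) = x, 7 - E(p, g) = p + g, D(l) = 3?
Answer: -15798/13 ≈ -1215.2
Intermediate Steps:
E(p, g) = 7 - g - p (E(p, g) = 7 - (p + g) = 7 - (g + p) = 7 + (-g - p) = 7 - g - p)
x = 0 (x = 1 - 1 = 0)
y(V) = 0
f(v, Q) = (4 + v - Q)/Q (f(v, Q) = (v + (7 - 1*3 - Q))/(Q + 0) = (v + (7 - 3 - Q))/Q = (v + (4 - Q))/Q = (4 + v - Q)/Q)
(9*3)*(-45) + f(6, 13) = (9*3)*(-45) + (4 + 6 - 1*13)/13 = 27*(-45) + (4 + 6 - 13)/13 = -1215 + (1/13)*(-3) = -1215 - 3/13 = -15798/13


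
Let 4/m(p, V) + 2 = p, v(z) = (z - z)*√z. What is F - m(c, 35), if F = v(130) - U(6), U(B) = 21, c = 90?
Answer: -463/22 ≈ -21.045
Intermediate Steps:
v(z) = 0 (v(z) = 0*√z = 0)
m(p, V) = 4/(-2 + p)
F = -21 (F = 0 - 1*21 = 0 - 21 = -21)
F - m(c, 35) = -21 - 4/(-2 + 90) = -21 - 4/88 = -21 - 1*1/22 = -21 - 1/22 = -463/22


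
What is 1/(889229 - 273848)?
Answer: 1/615381 ≈ 1.6250e-6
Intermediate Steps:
1/(889229 - 273848) = 1/615381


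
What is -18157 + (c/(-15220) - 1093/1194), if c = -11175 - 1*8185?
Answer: -16497743519/908634 ≈ -18157.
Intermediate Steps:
c = -19360 (c = -11175 - 8185 = -19360)
-18157 + (c/(-15220) - 1093/1194) = -18157 + (-19360/(-15220) - 1093/1194) = -18157 + (-19360*(-1/15220) - 1093*1/1194) = -18157 + (968/761 - 1093/1194) = -18157 + 324019/908634 = -16497743519/908634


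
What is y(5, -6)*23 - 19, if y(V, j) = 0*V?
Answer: -19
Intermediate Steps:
y(V, j) = 0
y(5, -6)*23 - 19 = 0*23 - 19 = 0 - 19 = -19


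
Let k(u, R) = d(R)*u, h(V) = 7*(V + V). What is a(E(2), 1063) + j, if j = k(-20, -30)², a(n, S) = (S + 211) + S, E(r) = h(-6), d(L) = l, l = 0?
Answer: 2337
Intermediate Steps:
d(L) = 0
h(V) = 14*V (h(V) = 7*(2*V) = 14*V)
k(u, R) = 0 (k(u, R) = 0*u = 0)
E(r) = -84 (E(r) = 14*(-6) = -84)
a(n, S) = 211 + 2*S (a(n, S) = (211 + S) + S = 211 + 2*S)
j = 0 (j = 0² = 0)
a(E(2), 1063) + j = (211 + 2*1063) + 0 = (211 + 2126) + 0 = 2337 + 0 = 2337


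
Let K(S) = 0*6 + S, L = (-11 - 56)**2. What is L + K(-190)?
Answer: 4299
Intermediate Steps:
L = 4489 (L = (-67)**2 = 4489)
K(S) = S (K(S) = 0 + S = S)
L + K(-190) = 4489 - 190 = 4299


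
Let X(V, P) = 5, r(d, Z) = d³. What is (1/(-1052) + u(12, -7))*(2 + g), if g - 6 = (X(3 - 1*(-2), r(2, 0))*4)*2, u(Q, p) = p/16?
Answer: -5535/263 ≈ -21.046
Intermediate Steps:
u(Q, p) = p/16 (u(Q, p) = p*(1/16) = p/16)
g = 46 (g = 6 + (5*4)*2 = 6 + 20*2 = 6 + 40 = 46)
(1/(-1052) + u(12, -7))*(2 + g) = (1/(-1052) + (1/16)*(-7))*(2 + 46) = (-1/1052 - 7/16)*48 = -1845/4208*48 = -5535/263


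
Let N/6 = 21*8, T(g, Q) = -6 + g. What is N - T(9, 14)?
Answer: 1005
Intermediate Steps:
N = 1008 (N = 6*(21*8) = 6*168 = 1008)
N - T(9, 14) = 1008 - (-6 + 9) = 1008 - 1*3 = 1008 - 3 = 1005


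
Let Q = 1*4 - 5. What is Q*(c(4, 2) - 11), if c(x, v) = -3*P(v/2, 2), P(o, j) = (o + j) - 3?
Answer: 11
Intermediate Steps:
Q = -1 (Q = 4 - 5 = -1)
P(o, j) = -3 + j + o (P(o, j) = (j + o) - 3 = -3 + j + o)
c(x, v) = 3 - 3*v/2 (c(x, v) = -3*(-3 + 2 + v/2) = -3*(-1 + v/2) = 3 - 3*v/2)
Q*(c(4, 2) - 11) = -((3 - 3/2*2) - 11) = -((3 - 3) - 11) = -(0 - 11) = -1*(-11) = 11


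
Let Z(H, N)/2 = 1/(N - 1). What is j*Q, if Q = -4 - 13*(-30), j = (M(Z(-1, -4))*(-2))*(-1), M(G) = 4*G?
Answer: -6176/5 ≈ -1235.2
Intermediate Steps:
Z(H, N) = 2/(-1 + N) (Z(H, N) = 2/(N - 1) = 2/(-1 + N))
j = -16/5 (j = ((4*(2/(-1 - 4)))*(-2))*(-1) = ((4*(2/(-5)))*(-2))*(-1) = ((4*(2*(-1/5)))*(-2))*(-1) = ((4*(-2/5))*(-2))*(-1) = -8/5*(-2)*(-1) = (16/5)*(-1) = -16/5 ≈ -3.2000)
Q = 386 (Q = -4 + 390 = 386)
j*Q = -16/5*386 = -6176/5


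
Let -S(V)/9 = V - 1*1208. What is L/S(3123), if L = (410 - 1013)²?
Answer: -40401/1915 ≈ -21.097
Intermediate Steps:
L = 363609 (L = (-603)² = 363609)
S(V) = 10872 - 9*V (S(V) = -9*(V - 1*1208) = -9*(V - 1208) = -9*(-1208 + V) = 10872 - 9*V)
L/S(3123) = 363609/(10872 - 9*3123) = 363609/(10872 - 28107) = 363609/(-17235) = 363609*(-1/17235) = -40401/1915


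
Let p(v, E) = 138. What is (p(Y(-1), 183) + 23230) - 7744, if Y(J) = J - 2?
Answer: 15624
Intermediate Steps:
Y(J) = -2 + J
(p(Y(-1), 183) + 23230) - 7744 = (138 + 23230) - 7744 = 23368 - 7744 = 15624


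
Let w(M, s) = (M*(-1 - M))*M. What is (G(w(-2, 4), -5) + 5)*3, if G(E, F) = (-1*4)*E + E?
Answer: -21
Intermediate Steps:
w(M, s) = M**2*(-1 - M)
G(E, F) = -3*E (G(E, F) = -4*E + E = -3*E)
(G(w(-2, 4), -5) + 5)*3 = (-3*(-2)**2*(-1 - 1*(-2)) + 5)*3 = (-12*(-1 + 2) + 5)*3 = (-12 + 5)*3 = -7*3 = -21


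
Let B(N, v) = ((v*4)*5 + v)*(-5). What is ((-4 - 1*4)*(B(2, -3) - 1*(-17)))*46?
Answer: -122176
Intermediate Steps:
B(N, v) = -105*v (B(N, v) = ((4*v)*5 + v)*(-5) = (20*v + v)*(-5) = (21*v)*(-5) = -105*v)
((-4 - 1*4)*(B(2, -3) - 1*(-17)))*46 = ((-4 - 1*4)*(-105*(-3) - 1*(-17)))*46 = ((-4 - 4)*(315 + 17))*46 = -8*332*46 = -2656*46 = -122176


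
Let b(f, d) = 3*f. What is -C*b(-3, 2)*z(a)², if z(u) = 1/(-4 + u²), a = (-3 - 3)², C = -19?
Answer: -9/87856 ≈ -0.00010244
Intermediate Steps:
a = 36 (a = (-6)² = 36)
-C*b(-3, 2)*z(a)² = -(-57*(-3))*(1/(-4 + 36²))² = -(-19*(-9))*(1/(-4 + 1296))² = -171*(1/1292)² = -171/1669264 = -1*9/87856 = -9/87856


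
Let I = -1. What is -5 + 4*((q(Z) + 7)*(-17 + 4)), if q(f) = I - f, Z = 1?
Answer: -265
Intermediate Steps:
q(f) = -1 - f
-5 + 4*((q(Z) + 7)*(-17 + 4)) = -5 + 4*(((-1 - 1*1) + 7)*(-17 + 4)) = -5 + 4*(((-1 - 1) + 7)*(-13)) = -5 + 4*((-2 + 7)*(-13)) = -5 + 4*(5*(-13)) = -5 + 4*(-65) = -5 - 260 = -265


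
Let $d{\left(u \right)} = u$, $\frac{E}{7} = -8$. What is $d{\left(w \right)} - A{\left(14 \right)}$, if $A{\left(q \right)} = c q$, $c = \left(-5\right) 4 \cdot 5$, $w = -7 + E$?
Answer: $1337$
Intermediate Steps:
$E = -56$ ($E = 7 \left(-8\right) = -56$)
$w = -63$ ($w = -7 - 56 = -63$)
$c = -100$ ($c = \left(-20\right) 5 = -100$)
$A{\left(q \right)} = - 100 q$
$d{\left(w \right)} - A{\left(14 \right)} = -63 - \left(-100\right) 14 = -63 - -1400 = -63 + 1400 = 1337$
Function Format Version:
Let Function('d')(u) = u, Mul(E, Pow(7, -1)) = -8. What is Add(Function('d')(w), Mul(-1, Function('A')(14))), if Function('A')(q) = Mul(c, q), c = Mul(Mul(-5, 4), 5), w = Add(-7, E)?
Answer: 1337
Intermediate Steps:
E = -56 (E = Mul(7, -8) = -56)
w = -63 (w = Add(-7, -56) = -63)
c = -100 (c = Mul(-20, 5) = -100)
Function('A')(q) = Mul(-100, q)
Add(Function('d')(w), Mul(-1, Function('A')(14))) = Add(-63, Mul(-1, Mul(-100, 14))) = Add(-63, Mul(-1, -1400)) = Add(-63, 1400) = 1337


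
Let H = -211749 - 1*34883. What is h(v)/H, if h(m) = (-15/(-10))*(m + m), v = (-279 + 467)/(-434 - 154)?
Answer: 47/12084968 ≈ 3.8891e-6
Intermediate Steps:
H = -246632 (H = -211749 - 34883 = -246632)
v = -47/147 (v = 188/(-588) = 188*(-1/588) = -47/147 ≈ -0.31973)
h(m) = 3*m (h(m) = (-15*(-1/10))*(2*m) = 3*(2*m)/2 = 3*m)
h(v)/H = (3*(-47/147))/(-246632) = -47/49*(-1/246632) = 47/12084968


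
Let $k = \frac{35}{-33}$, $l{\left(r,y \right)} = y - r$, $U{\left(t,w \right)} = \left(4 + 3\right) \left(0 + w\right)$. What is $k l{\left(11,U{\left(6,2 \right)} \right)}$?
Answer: $- \frac{35}{11} \approx -3.1818$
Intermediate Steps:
$U{\left(t,w \right)} = 7 w$
$k = - \frac{35}{33}$ ($k = 35 \left(- \frac{1}{33}\right) = - \frac{35}{33} \approx -1.0606$)
$k l{\left(11,U{\left(6,2 \right)} \right)} = - \frac{35 \left(7 \cdot 2 - 11\right)}{33} = - \frac{35 \left(14 - 11\right)}{33} = \left(- \frac{35}{33}\right) 3 = - \frac{35}{11}$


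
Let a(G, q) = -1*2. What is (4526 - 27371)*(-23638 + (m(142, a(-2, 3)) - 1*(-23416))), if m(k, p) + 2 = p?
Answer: 5162970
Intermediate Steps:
a(G, q) = -2
m(k, p) = -2 + p
(4526 - 27371)*(-23638 + (m(142, a(-2, 3)) - 1*(-23416))) = (4526 - 27371)*(-23638 + ((-2 - 2) - 1*(-23416))) = -22845*(-23638 + (-4 + 23416)) = -22845*(-23638 + 23412) = -22845*(-226) = 5162970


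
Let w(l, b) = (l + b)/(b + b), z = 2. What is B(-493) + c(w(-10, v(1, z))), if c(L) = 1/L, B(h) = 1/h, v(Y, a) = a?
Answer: -495/986 ≈ -0.50203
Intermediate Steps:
w(l, b) = (b + l)/(2*b) (w(l, b) = (b + l)/((2*b)) = (b + l)*(1/(2*b)) = (b + l)/(2*b))
B(-493) + c(w(-10, v(1, z))) = 1/(-493) + 1/((½)*(2 - 10)/2) = -1/493 + 1/((½)*(½)*(-8)) = -1/493 + 1/(-2) = -1/493 - ½ = -495/986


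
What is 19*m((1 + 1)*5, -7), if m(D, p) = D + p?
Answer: 57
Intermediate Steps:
19*m((1 + 1)*5, -7) = 19*((1 + 1)*5 - 7) = 19*(2*5 - 7) = 19*(10 - 7) = 19*3 = 57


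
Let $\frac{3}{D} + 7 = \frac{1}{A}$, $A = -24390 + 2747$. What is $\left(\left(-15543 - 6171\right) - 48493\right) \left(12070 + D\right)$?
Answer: $- \frac{128378007561677}{151502} \approx -8.4737 \cdot 10^{8}$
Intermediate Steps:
$A = -21643$
$D = - \frac{64929}{151502}$ ($D = \frac{3}{-7 + \frac{1}{-21643}} = \frac{3}{-7 - \frac{1}{21643}} = \frac{3}{- \frac{151502}{21643}} = 3 \left(- \frac{21643}{151502}\right) = - \frac{64929}{151502} \approx -0.42857$)
$\left(\left(-15543 - 6171\right) - 48493\right) \left(12070 + D\right) = \left(\left(-15543 - 6171\right) - 48493\right) \left(12070 - \frac{64929}{151502}\right) = \left(\left(-15543 - 6171\right) - 48493\right) \frac{1828564211}{151502} = \left(-21714 - 48493\right) \frac{1828564211}{151502} = \left(-70207\right) \frac{1828564211}{151502} = - \frac{128378007561677}{151502}$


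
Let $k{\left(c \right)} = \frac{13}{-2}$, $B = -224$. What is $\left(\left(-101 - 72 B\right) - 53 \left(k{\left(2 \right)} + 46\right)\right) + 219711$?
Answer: $\frac{467289}{2} \approx 2.3364 \cdot 10^{5}$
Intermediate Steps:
$k{\left(c \right)} = - \frac{13}{2}$ ($k{\left(c \right)} = 13 \left(- \frac{1}{2}\right) = - \frac{13}{2}$)
$\left(\left(-101 - 72 B\right) - 53 \left(k{\left(2 \right)} + 46\right)\right) + 219711 = \left(\left(-101 - -16128\right) - 53 \left(- \frac{13}{2} + 46\right)\right) + 219711 = \left(\left(-101 + 16128\right) - \frac{4187}{2}\right) + 219711 = \left(16027 - \frac{4187}{2}\right) + 219711 = \frac{27867}{2} + 219711 = \frac{467289}{2}$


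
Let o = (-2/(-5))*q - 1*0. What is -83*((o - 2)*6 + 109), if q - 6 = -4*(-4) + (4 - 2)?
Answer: -64159/5 ≈ -12832.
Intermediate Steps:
q = 24 (q = 6 + (-4*(-4) + (4 - 2)) = 6 + (16 + 2) = 6 + 18 = 24)
o = 48/5 (o = -2/(-5)*24 - 1*0 = -2*(-⅕)*24 + 0 = (⅖)*24 + 0 = 48/5 + 0 = 48/5 ≈ 9.6000)
-83*((o - 2)*6 + 109) = -83*((48/5 - 2)*6 + 109) = -83*((38/5)*6 + 109) = -83*(228/5 + 109) = -83*773/5 = -64159/5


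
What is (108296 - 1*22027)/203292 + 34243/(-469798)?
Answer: 16783837853/47753087508 ≈ 0.35147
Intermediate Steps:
(108296 - 1*22027)/203292 + 34243/(-469798) = (108296 - 22027)*(1/203292) + 34243*(-1/469798) = 86269*(1/203292) - 34243/469798 = 86269/203292 - 34243/469798 = 16783837853/47753087508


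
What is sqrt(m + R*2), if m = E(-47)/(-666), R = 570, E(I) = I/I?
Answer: sqrt(56183686)/222 ≈ 33.764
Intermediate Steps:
E(I) = 1
m = -1/666 (m = 1/(-666) = 1*(-1/666) = -1/666 ≈ -0.0015015)
sqrt(m + R*2) = sqrt(-1/666 + 570*2) = sqrt(-1/666 + 1140) = sqrt(759239/666) = sqrt(56183686)/222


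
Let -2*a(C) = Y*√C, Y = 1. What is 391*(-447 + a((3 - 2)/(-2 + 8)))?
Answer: -174777 - 391*√6/12 ≈ -1.7486e+5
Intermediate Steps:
a(C) = -√C/2
391*(-447 + a((3 - 2)/(-2 + 8))) = 391*(-447 - √(3 - 2)/√(-2 + 8)/2) = 391*(-447 - √6/6/2) = 391*(-447 - √6/12) = -174777 - 391*√6/12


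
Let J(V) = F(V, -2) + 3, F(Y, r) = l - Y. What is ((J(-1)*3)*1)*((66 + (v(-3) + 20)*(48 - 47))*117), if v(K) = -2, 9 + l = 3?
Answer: -58968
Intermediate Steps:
l = -6 (l = -9 + 3 = -6)
F(Y, r) = -6 - Y
J(V) = -3 - V (J(V) = (-6 - V) + 3 = -3 - V)
((J(-1)*3)*1)*((66 + (v(-3) + 20)*(48 - 47))*117) = (((-3 - 1*(-1))*3)*1)*((66 + (-2 + 20)*(48 - 47))*117) = (((-3 + 1)*3)*1)*((66 + 18*1)*117) = (-2*3*1)*((66 + 18)*117) = (-6*1)*(84*117) = -6*9828 = -58968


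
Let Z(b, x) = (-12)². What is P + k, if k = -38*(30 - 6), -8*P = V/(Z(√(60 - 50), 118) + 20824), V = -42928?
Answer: -9558725/10484 ≈ -911.74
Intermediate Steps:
Z(b, x) = 144
P = 2683/10484 (P = -(-5366)/(144 + 20824) = -(-5366)/20968 = -⅛*(-5366/2621) = 2683/10484 ≈ 0.25591)
k = -912 (k = -38*24 = -912)
P + k = 2683/10484 - 912 = -9558725/10484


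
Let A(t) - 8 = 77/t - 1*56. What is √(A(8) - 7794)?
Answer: I*√125318/4 ≈ 88.501*I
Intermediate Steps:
A(t) = -48 + 77/t (A(t) = 8 + (77/t - 1*56) = 8 + (77/t - 56) = 8 + (-56 + 77/t) = -48 + 77/t)
√(A(8) - 7794) = √((-48 + 77/8) - 7794) = √(-307/8 - 7794) = √(-62659/8) = I*√125318/4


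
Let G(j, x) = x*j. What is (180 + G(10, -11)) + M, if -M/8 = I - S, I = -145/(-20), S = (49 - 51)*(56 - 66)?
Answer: 172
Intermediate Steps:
G(j, x) = j*x
S = 20 (S = -2*(-10) = 20)
I = 29/4 (I = -145*(-1/20) = 29/4 ≈ 7.2500)
M = 102 (M = -8*(29/4 - 1*20) = -8*(29/4 - 20) = -8*(-51/4) = 102)
(180 + G(10, -11)) + M = (180 + 10*(-11)) + 102 = (180 - 110) + 102 = 70 + 102 = 172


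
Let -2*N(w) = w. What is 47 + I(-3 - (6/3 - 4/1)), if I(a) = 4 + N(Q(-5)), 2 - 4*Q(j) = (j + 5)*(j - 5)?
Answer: 203/4 ≈ 50.750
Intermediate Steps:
Q(j) = ½ - (-5 + j)*(5 + j)/4 (Q(j) = ½ - (j + 5)*(j - 5)/4 = ½ - (5 + j)*(-5 + j)/4 = ½ - (-5 + j)*(5 + j)/4)
N(w) = -w/2
I(a) = 15/4 (I(a) = 4 - (27/4 - ¼*(-5)²)/2 = 4 - (27/4 - ¼*25)/2 = 4 - (27/4 - 25/4)/2 = 4 - ½*½ = 4 - ¼ = 15/4)
47 + I(-3 - (6/3 - 4/1)) = 47 + 15/4 = 203/4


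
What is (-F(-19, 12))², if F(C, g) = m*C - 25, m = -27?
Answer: 238144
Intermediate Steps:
F(C, g) = -25 - 27*C (F(C, g) = -27*C - 25 = -25 - 27*C)
(-F(-19, 12))² = (-(-25 - 27*(-19)))² = (-(-25 + 513))² = (-1*488)² = (-488)² = 238144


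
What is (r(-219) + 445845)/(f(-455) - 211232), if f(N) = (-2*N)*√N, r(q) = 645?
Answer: -374257840/178554537 - 1612325*I*√455/178554537 ≈ -2.096 - 0.19261*I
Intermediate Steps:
f(N) = -2*N^(3/2)
(r(-219) + 445845)/(f(-455) - 211232) = (645 + 445845)/(-(-910)*I*√455 - 211232) = 446490/(-(-910)*I*√455 - 211232) = 446490/(910*I*√455 - 211232) = 446490/(-211232 + 910*I*√455)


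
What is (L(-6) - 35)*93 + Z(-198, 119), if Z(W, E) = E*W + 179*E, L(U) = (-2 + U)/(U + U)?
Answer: -5454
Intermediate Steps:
L(U) = (-2 + U)/(2*U) (L(U) = (-2 + U)/((2*U)) = (-2 + U)*(1/(2*U)) = (-2 + U)/(2*U))
Z(W, E) = 179*E + E*W
(L(-6) - 35)*93 + Z(-198, 119) = ((½)*(-2 - 6)/(-6) - 35)*93 + 119*(179 - 198) = ((½)*(-⅙)*(-8) - 35)*93 + 119*(-19) = (⅔ - 35)*93 - 2261 = -103/3*93 - 2261 = -3193 - 2261 = -5454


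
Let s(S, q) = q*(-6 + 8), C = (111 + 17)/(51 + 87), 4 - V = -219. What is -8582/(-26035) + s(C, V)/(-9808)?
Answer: 36280323/127675640 ≈ 0.28416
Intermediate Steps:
V = 223 (V = 4 - 1*(-219) = 4 + 219 = 223)
C = 64/69 (C = 128/138 = 128*(1/138) = 64/69 ≈ 0.92754)
s(S, q) = 2*q (s(S, q) = q*2 = 2*q)
-8582/(-26035) + s(C, V)/(-9808) = -8582/(-26035) + (2*223)/(-9808) = -8582*(-1/26035) + 446*(-1/9808) = 8582/26035 - 223/4904 = 36280323/127675640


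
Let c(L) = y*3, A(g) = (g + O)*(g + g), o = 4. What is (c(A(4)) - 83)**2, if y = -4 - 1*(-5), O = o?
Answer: 6400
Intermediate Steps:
O = 4
y = 1 (y = -4 + 5 = 1)
A(g) = 2*g*(4 + g) (A(g) = (g + 4)*(g + g) = (4 + g)*(2*g) = 2*g*(4 + g))
c(L) = 3 (c(L) = 1*3 = 3)
(c(A(4)) - 83)**2 = (3 - 83)**2 = (-80)**2 = 6400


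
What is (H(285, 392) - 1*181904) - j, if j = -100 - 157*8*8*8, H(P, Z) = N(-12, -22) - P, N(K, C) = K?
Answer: -101717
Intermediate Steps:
H(P, Z) = -12 - P
j = -80484 (j = -100 - 10048*8 = -100 - 157*512 = -100 - 80384 = -80484)
(H(285, 392) - 1*181904) - j = ((-12 - 1*285) - 1*181904) - 1*(-80484) = ((-12 - 285) - 181904) + 80484 = (-297 - 181904) + 80484 = -182201 + 80484 = -101717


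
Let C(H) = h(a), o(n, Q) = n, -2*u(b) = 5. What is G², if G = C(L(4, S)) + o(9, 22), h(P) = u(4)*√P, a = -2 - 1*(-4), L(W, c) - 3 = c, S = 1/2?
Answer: 187/2 - 45*√2 ≈ 29.860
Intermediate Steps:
S = ½ ≈ 0.50000
u(b) = -5/2 (u(b) = -½*5 = -5/2)
L(W, c) = 3 + c
a = 2 (a = -2 + 4 = 2)
h(P) = -5*√P/2
C(H) = -5*√2/2
G = 9 - 5*√2/2 (G = -5*√2/2 + 9 = 9 - 5*√2/2 ≈ 5.4645)
G² = (9 - 5*√2/2)²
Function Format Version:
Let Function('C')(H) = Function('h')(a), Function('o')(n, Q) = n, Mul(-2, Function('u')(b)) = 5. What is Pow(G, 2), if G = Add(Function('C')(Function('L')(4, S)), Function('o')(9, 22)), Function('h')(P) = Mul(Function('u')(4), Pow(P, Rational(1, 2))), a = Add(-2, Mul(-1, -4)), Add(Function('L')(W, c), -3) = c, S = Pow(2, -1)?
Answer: Add(Rational(187, 2), Mul(-45, Pow(2, Rational(1, 2)))) ≈ 29.860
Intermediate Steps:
S = Rational(1, 2) ≈ 0.50000
Function('u')(b) = Rational(-5, 2) (Function('u')(b) = Mul(Rational(-1, 2), 5) = Rational(-5, 2))
Function('L')(W, c) = Add(3, c)
a = 2 (a = Add(-2, 4) = 2)
Function('h')(P) = Mul(Rational(-5, 2), Pow(P, Rational(1, 2)))
Function('C')(H) = Mul(Rational(-5, 2), Pow(2, Rational(1, 2)))
G = Add(9, Mul(Rational(-5, 2), Pow(2, Rational(1, 2)))) (G = Add(Mul(Rational(-5, 2), Pow(2, Rational(1, 2))), 9) = Add(9, Mul(Rational(-5, 2), Pow(2, Rational(1, 2)))) ≈ 5.4645)
Pow(G, 2) = Pow(Add(9, Mul(Rational(-5, 2), Pow(2, Rational(1, 2)))), 2)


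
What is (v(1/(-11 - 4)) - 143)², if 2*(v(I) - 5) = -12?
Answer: 20736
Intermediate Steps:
v(I) = -1 (v(I) = 5 + (½)*(-12) = 5 - 6 = -1)
(v(1/(-11 - 4)) - 143)² = (-1 - 143)² = (-144)² = 20736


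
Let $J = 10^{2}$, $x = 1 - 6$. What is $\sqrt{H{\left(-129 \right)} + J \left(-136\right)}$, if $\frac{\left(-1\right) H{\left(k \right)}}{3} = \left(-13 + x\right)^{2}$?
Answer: $2 i \sqrt{3643} \approx 120.71 i$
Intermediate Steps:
$x = -5$ ($x = 1 - 6 = -5$)
$J = 100$
$H{\left(k \right)} = -972$ ($H{\left(k \right)} = - 3 \left(-13 - 5\right)^{2} = - 3 \left(-18\right)^{2} = \left(-3\right) 324 = -972$)
$\sqrt{H{\left(-129 \right)} + J \left(-136\right)} = \sqrt{-972 + 100 \left(-136\right)} = \sqrt{-972 - 13600} = \sqrt{-14572} = 2 i \sqrt{3643}$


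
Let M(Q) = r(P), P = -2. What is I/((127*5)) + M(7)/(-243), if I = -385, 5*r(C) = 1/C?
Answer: -186983/308610 ≈ -0.60589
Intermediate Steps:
r(C) = 1/(5*C)
M(Q) = -1/10 (M(Q) = (1/5)/(-2) = (1/5)*(-1/2) = -1/10)
I/((127*5)) + M(7)/(-243) = -385/(127*5) - 1/10/(-243) = -385/635 - 1/10*(-1/243) = -385*1/635 + 1/2430 = -77/127 + 1/2430 = -186983/308610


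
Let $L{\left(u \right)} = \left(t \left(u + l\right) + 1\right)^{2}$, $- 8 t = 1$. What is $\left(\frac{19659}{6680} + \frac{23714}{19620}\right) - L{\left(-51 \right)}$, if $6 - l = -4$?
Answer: $- \frac{349819099}{10484928} \approx -33.364$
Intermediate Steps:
$t = - \frac{1}{8}$ ($t = \left(- \frac{1}{8}\right) 1 = - \frac{1}{8} \approx -0.125$)
$l = 10$ ($l = 6 - -4 = 6 + 4 = 10$)
$L{\left(u \right)} = \left(- \frac{1}{4} - \frac{u}{8}\right)^{2}$ ($L{\left(u \right)} = \left(- \frac{u + 10}{8} + 1\right)^{2} = \left(- \frac{10 + u}{8} + 1\right)^{2} = \left(\left(- \frac{5}{4} - \frac{u}{8}\right) + 1\right)^{2} = \left(- \frac{1}{4} - \frac{u}{8}\right)^{2}$)
$\left(\frac{19659}{6680} + \frac{23714}{19620}\right) - L{\left(-51 \right)} = \left(\frac{19659}{6680} + \frac{23714}{19620}\right) - \frac{\left(2 - 51\right)^{2}}{64} = \left(19659 \cdot \frac{1}{6680} + 23714 \cdot \frac{1}{19620}\right) - \frac{\left(-49\right)^{2}}{64} = \left(\frac{19659}{6680} + \frac{11857}{9810}\right) - \frac{1}{64} \cdot 2401 = \frac{5441191}{1310616} - \frac{2401}{64} = - \frac{349819099}{10484928}$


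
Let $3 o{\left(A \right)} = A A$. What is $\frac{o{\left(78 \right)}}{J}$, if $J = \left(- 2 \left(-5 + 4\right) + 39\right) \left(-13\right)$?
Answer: $- \frac{156}{41} \approx -3.8049$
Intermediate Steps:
$o{\left(A \right)} = \frac{A^{2}}{3}$ ($o{\left(A \right)} = \frac{A A}{3} = \frac{A^{2}}{3}$)
$J = -533$ ($J = \left(\left(-2\right) \left(-1\right) + 39\right) \left(-13\right) = \left(2 + 39\right) \left(-13\right) = 41 \left(-13\right) = -533$)
$\frac{o{\left(78 \right)}}{J} = \frac{\frac{1}{3} \cdot 78^{2}}{-533} = \frac{1}{3} \cdot 6084 \left(- \frac{1}{533}\right) = 2028 \left(- \frac{1}{533}\right) = - \frac{156}{41}$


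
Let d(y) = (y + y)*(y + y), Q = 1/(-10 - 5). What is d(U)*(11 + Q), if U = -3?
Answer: 1968/5 ≈ 393.60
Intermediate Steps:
Q = -1/15 (Q = 1/(-15) = -1/15 ≈ -0.066667)
d(y) = 4*y² (d(y) = (2*y)*(2*y) = 4*y²)
d(U)*(11 + Q) = (4*(-3)²)*(11 - 1/15) = (4*9)*(164/15) = 36*(164/15) = 1968/5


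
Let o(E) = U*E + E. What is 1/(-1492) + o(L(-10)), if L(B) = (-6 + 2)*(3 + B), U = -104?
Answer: -4302929/1492 ≈ -2884.0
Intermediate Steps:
L(B) = -12 - 4*B (L(B) = -4*(3 + B) = -12 - 4*B)
o(E) = -103*E (o(E) = -104*E + E = -103*E)
1/(-1492) + o(L(-10)) = 1/(-1492) - 103*(-12 - 4*(-10)) = -1/1492 - 103*(-12 + 40) = -1/1492 - 103*28 = -1/1492 - 2884 = -4302929/1492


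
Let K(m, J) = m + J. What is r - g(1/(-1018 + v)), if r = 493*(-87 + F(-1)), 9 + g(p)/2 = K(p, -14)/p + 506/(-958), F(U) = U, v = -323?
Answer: -38758258/479 ≈ -80915.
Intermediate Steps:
K(m, J) = J + m
g(p) = -9128/479 + 2*(-14 + p)/p (g(p) = -18 + 2*((-14 + p)/p + 506/(-958)) = -18 + 2*((-14 + p)/p + 506*(-1/958)) = -18 + 2*((-14 + p)/p - 253/479) = -18 + 2*(-253/479 + (-14 + p)/p) = -18 + (-506/479 + 2*(-14 + p)/p) = -9128/479 + 2*(-14 + p)/p)
r = -43384 (r = 493*(-87 - 1) = 493*(-88) = -43384)
r - g(1/(-1018 + v)) = -43384 - (-8170/479 - 28/(1/(-1018 - 323))) = -43384 - (-8170/479 - 28/(1/(-1341))) = -43384 - (-8170/479 - 28/(-1/1341)) = -43384 - (-8170/479 - 28*(-1341)) = -43384 - (-8170/479 + 37548) = -43384 - 1*17977322/479 = -43384 - 17977322/479 = -38758258/479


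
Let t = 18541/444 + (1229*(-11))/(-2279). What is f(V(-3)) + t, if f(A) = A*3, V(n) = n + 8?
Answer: 63435515/1011876 ≈ 62.691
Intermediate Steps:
V(n) = 8 + n
t = 48257375/1011876 (t = 18541*(1/444) - 13519*(-1/2279) = 18541/444 + 13519/2279 = 48257375/1011876 ≈ 47.691)
f(A) = 3*A
f(V(-3)) + t = 3*(8 - 3) + 48257375/1011876 = 3*5 + 48257375/1011876 = 15 + 48257375/1011876 = 63435515/1011876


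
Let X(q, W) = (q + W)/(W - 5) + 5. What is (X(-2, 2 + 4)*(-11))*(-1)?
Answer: 99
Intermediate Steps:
X(q, W) = 5 + (W + q)/(-5 + W) (X(q, W) = (W + q)/(-5 + W) + 5 = 5 + (W + q)/(-5 + W))
(X(-2, 2 + 4)*(-11))*(-1) = (((-25 - 2 + 6*(2 + 4))/(-5 + (2 + 4)))*(-11))*(-1) = (((-25 - 2 + 6*6)/(-5 + 6))*(-11))*(-1) = (((-25 - 2 + 36)/1)*(-11))*(-1) = ((1*9)*(-11))*(-1) = (9*(-11))*(-1) = -99*(-1) = 99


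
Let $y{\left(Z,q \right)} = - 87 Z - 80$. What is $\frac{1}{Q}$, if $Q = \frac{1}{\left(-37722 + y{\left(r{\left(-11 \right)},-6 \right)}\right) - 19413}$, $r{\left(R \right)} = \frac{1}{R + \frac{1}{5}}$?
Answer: $- \frac{1029725}{18} \approx -57207.0$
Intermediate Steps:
$r{\left(R \right)} = \frac{1}{\frac{1}{5} + R}$ ($r{\left(R \right)} = \frac{1}{R + \frac{1}{5}} = \frac{1}{\frac{1}{5} + R}$)
$y{\left(Z,q \right)} = -80 - 87 Z$
$Q = - \frac{18}{1029725}$ ($Q = \frac{1}{\left(-37722 - \left(80 + 87 \frac{5}{1 + 5 \left(-11\right)}\right)\right) - 19413} = \frac{1}{\left(-37722 - \left(80 + 87 \frac{5}{1 - 55}\right)\right) - 19413} = \frac{1}{\left(-37722 - \left(80 + 87 \frac{5}{-54}\right)\right) - 19413} = \frac{1}{\left(-37722 - \left(80 + 87 \cdot 5 \left(- \frac{1}{54}\right)\right)\right) - 19413} = \frac{1}{\left(-37722 - \frac{1295}{18}\right) - 19413} = \frac{1}{- \frac{680291}{18} - 19413} = \frac{1}{- \frac{1029725}{18}} = - \frac{18}{1029725} \approx -1.748 \cdot 10^{-5}$)
$\frac{1}{Q} = \frac{1}{- \frac{18}{1029725}} = - \frac{1029725}{18}$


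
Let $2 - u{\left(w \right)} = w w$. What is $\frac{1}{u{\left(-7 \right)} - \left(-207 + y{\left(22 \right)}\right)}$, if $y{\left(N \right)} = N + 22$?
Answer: $\frac{1}{116} \approx 0.0086207$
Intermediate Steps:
$u{\left(w \right)} = 2 - w^{2}$ ($u{\left(w \right)} = 2 - w w = 2 - w^{2}$)
$y{\left(N \right)} = 22 + N$
$\frac{1}{u{\left(-7 \right)} - \left(-207 + y{\left(22 \right)}\right)} = \frac{1}{\left(2 - \left(-7\right)^{2}\right) + \left(207 - \left(22 + 22\right)\right)} = \frac{1}{\left(2 - 49\right) + \left(207 - 44\right)} = \frac{1}{-47 + 163} = \frac{1}{116}$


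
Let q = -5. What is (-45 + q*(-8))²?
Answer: 25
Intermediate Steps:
(-45 + q*(-8))² = (-45 - 5*(-8))² = (-45 + 40)² = (-5)² = 25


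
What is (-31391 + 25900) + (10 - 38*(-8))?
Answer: -5177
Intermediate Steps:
(-31391 + 25900) + (10 - 38*(-8)) = -5491 + (10 + 304) = -5491 + 314 = -5177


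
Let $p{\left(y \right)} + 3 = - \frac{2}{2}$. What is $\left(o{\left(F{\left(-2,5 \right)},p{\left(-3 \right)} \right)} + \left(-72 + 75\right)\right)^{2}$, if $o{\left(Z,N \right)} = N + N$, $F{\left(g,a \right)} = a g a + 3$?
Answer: $25$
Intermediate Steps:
$p{\left(y \right)} = -4$ ($p{\left(y \right)} = -3 - \frac{2}{2} = -3 - 1 = -4$)
$F{\left(g,a \right)} = 3 + g a^{2}$ ($F{\left(g,a \right)} = g a^{2} + 3 = 3 + g a^{2}$)
$o{\left(Z,N \right)} = 2 N$
$\left(o{\left(F{\left(-2,5 \right)},p{\left(-3 \right)} \right)} + \left(-72 + 75\right)\right)^{2} = \left(2 \left(-4\right) + \left(-72 + 75\right)\right)^{2} = \left(-8 + 3\right)^{2} = \left(-5\right)^{2} = 25$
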